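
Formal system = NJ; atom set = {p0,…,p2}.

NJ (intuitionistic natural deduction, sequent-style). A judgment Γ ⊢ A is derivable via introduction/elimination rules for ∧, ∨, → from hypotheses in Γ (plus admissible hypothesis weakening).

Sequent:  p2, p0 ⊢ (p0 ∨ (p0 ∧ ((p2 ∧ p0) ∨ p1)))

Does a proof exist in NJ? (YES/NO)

Proof tree:
[∨I₂] p2, p0 ⊢ (p0 ∨ (p0 ∧ ((p2 ∧ p0) ∨ p1)))
  [∧I] p2, p0 ⊢ (p0 ∧ ((p2 ∧ p0) ∨ p1))
    [Ax] p0 ⊢ p0
    [∨I₁] p2, p0 ⊢ ((p2 ∧ p0) ∨ p1)
      [∧I] p2, p0 ⊢ (p2 ∧ p0)
        [Ax] p2 ⊢ p2
        [Ax] p0 ⊢ p0

Result: YES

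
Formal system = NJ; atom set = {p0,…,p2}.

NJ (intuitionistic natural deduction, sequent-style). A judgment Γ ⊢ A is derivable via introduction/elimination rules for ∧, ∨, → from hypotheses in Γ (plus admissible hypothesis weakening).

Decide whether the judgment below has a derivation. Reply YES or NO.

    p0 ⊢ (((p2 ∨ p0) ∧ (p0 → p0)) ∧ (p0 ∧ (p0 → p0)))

Derivation trace:
[∧I] p0 ⊢ (((p2 ∨ p0) ∧ (p0 → p0)) ∧ (p0 ∧ (p0 → p0)))
  [∧I] p0 ⊢ ((p2 ∨ p0) ∧ (p0 → p0))
    [∨I₂] p0 ⊢ (p2 ∨ p0)
      [Ax] p0 ⊢ p0
    [→I]  ⊢ (p0 → p0)
      [Ax] p0 ⊢ p0
  [∧I] p0 ⊢ (p0 ∧ (p0 → p0))
    [Ax] p0 ⊢ p0
    [→I]  ⊢ (p0 → p0)
      [Ax] p0 ⊢ p0

Result: YES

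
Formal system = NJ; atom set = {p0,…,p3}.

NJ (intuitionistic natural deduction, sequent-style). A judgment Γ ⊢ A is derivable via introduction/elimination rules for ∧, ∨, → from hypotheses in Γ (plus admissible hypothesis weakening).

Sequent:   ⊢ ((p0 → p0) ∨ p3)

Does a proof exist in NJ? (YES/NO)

Derivation trace:
[∨I₁]  ⊢ ((p0 → p0) ∨ p3)
  [→I]  ⊢ (p0 → p0)
    [Ax] p0 ⊢ p0

Result: YES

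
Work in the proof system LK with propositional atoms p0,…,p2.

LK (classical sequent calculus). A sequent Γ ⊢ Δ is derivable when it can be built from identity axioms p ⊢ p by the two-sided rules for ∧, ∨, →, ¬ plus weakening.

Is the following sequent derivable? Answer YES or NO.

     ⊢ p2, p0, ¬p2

Derivation (root first):
[¬R]  ⊢ p2, p0, ¬p2
  [WR] p2 ⊢ p2, p0
    [Ax] p2 ⊢ p2

Result: YES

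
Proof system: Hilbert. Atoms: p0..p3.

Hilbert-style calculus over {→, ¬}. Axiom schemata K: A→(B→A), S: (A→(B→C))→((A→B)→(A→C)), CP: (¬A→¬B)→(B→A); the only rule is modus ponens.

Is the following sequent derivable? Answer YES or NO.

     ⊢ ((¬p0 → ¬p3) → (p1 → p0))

Enumerate valuations to refute Γ ⊢ Δ:
  v=0000: Γ:[] Δ:[((¬p0 → ¬p3) → (p1 → p0))=T] refutes=False
  v=0001: Γ:[] Δ:[((¬p0 → ¬p3) → (p1 → p0))=T] refutes=False
  v=0010: Γ:[] Δ:[((¬p0 → ¬p3) → (p1 → p0))=T] refutes=False
  v=0011: Γ:[] Δ:[((¬p0 → ¬p3) → (p1 → p0))=T] refutes=False
  v=0100: Γ:[] Δ:[((¬p0 → ¬p3) → (p1 → p0))=F] refutes=True  ← countermodel

Result: NO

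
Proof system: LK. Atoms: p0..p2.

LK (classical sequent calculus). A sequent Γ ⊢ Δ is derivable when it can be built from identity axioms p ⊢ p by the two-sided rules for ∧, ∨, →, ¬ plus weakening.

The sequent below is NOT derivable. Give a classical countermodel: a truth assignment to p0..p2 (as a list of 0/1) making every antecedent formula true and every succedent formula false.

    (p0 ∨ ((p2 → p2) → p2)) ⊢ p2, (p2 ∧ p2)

Search for a countermodel by truth-table:
  v=000: Γ:[(p0 ∨ ((p2 → p2) → p2))=F] Δ:[p2=F, (p2 ∧ p2)=F] refutes=False
  v=001: Γ:[(p0 ∨ ((p2 → p2) → p2))=T] Δ:[p2=T, (p2 ∧ p2)=T] refutes=False
  v=010: Γ:[(p0 ∨ ((p2 → p2) → p2))=F] Δ:[p2=F, (p2 ∧ p2)=F] refutes=False
  v=011: Γ:[(p0 ∨ ((p2 → p2) → p2))=T] Δ:[p2=T, (p2 ∧ p2)=T] refutes=False
  v=100: Γ:[(p0 ∨ ((p2 → p2) → p2))=T] Δ:[p2=F, (p2 ∧ p2)=F] refutes=True  ← countermodel

Result: [1, 0, 0]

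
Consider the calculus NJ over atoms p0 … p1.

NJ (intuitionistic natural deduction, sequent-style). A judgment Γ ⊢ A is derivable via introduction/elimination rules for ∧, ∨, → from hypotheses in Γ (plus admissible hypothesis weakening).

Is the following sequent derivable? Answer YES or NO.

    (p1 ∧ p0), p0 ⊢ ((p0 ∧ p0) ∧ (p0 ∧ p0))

Derivation trace:
[∧I] (p1 ∧ p0), p0 ⊢ ((p0 ∧ p0) ∧ (p0 ∧ p0))
  [∧I] (p1 ∧ p0), p0 ⊢ (p0 ∧ p0)
    [Wk] p0, (p1 ∧ p0) ⊢ p0
      [Ax] p0 ⊢ p0
    [Ax] p0 ⊢ p0
  [∧I] (p1 ∧ p0), p0 ⊢ (p0 ∧ p0)
    [Wk] p0, (p1 ∧ p0) ⊢ p0
      [Ax] p0 ⊢ p0
    [Ax] p0 ⊢ p0

Result: YES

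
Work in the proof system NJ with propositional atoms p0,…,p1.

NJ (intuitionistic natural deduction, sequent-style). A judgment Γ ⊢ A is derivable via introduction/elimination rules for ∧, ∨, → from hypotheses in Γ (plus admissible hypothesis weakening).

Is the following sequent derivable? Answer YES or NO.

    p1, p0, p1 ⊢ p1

Derivation (root first):
[Wk] p1, p0, p1 ⊢ p1
  [Wk] p1, p0 ⊢ p1
    [Ax] p1 ⊢ p1

Result: YES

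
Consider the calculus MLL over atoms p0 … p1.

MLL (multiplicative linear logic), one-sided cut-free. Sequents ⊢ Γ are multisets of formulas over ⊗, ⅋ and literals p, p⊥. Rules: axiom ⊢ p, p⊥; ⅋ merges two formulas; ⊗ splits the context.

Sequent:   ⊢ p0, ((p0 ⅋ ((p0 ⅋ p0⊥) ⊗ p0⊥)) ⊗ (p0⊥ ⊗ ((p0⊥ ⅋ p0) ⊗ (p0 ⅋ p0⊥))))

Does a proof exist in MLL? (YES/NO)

Derivation trace:
[⊗]  ⊢ p0, ((p0 ⅋ ((p0 ⅋ p0⊥) ⊗ p0⊥)) ⊗ (p0⊥ ⊗ ((p0⊥ ⅋ p0) ⊗ (p0 ⅋ p0⊥))))
  [⅋]  ⊢ (p0 ⅋ ((p0 ⅋ p0⊥) ⊗ p0⊥))
    [⊗]  ⊢ p0, ((p0 ⅋ p0⊥) ⊗ p0⊥)
      [⅋]  ⊢ (p0 ⅋ p0⊥)
        [Ax]  ⊢ p0, p0⊥
      [Ax]  ⊢ p0, p0⊥
  [⊗]  ⊢ p0, (p0⊥ ⊗ ((p0⊥ ⅋ p0) ⊗ (p0 ⅋ p0⊥)))
    [Ax]  ⊢ p0, p0⊥
    [⊗]  ⊢ ((p0⊥ ⅋ p0) ⊗ (p0 ⅋ p0⊥))
      [⅋]  ⊢ (p0⊥ ⅋ p0)
        [Ax]  ⊢ p0, p0⊥
      [⅋]  ⊢ (p0 ⅋ p0⊥)
        [Ax]  ⊢ p0, p0⊥

Result: YES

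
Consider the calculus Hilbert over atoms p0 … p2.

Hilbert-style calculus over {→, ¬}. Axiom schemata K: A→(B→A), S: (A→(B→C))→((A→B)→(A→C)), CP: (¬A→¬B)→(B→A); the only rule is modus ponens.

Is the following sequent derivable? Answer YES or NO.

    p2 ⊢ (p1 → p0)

Search for a countermodel by truth-table:
  v=000: Γ:[p2=F] Δ:[(p1 → p0)=T] refutes=False
  v=001: Γ:[p2=T] Δ:[(p1 → p0)=T] refutes=False
  v=010: Γ:[p2=F] Δ:[(p1 → p0)=F] refutes=False
  v=011: Γ:[p2=T] Δ:[(p1 → p0)=F] refutes=True  ← countermodel

Result: NO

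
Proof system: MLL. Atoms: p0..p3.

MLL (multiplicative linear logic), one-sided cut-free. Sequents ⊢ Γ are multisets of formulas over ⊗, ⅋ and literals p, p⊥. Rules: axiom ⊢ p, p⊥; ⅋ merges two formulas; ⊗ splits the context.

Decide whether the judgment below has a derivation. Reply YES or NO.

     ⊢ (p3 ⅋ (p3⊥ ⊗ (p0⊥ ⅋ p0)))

Derivation (root first):
[⅋]  ⊢ (p3 ⅋ (p3⊥ ⊗ (p0⊥ ⅋ p0)))
  [⊗]  ⊢ p3, (p3⊥ ⊗ (p0⊥ ⅋ p0))
    [Ax]  ⊢ p3, p3⊥
    [⅋]  ⊢ (p0⊥ ⅋ p0)
      [Ax]  ⊢ p0, p0⊥

Result: YES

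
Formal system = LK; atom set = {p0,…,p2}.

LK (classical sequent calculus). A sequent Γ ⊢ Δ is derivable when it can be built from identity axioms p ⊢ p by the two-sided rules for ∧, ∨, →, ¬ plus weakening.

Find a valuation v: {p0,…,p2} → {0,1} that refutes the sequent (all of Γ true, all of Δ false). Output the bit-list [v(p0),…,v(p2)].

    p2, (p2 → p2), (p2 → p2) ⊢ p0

Search for a countermodel by truth-table:
  v=000: Γ:[p2=F, (p2 → p2)=T, (p2 → p2)=T] Δ:[p0=F] refutes=False
  v=001: Γ:[p2=T, (p2 → p2)=T, (p2 → p2)=T] Δ:[p0=F] refutes=True  ← countermodel

Result: [0, 0, 1]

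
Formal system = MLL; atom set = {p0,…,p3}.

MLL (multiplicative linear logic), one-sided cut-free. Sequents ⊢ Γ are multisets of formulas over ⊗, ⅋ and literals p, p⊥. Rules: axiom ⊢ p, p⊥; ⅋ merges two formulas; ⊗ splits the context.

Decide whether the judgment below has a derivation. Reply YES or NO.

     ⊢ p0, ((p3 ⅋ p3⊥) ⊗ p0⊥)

Derivation (root first):
[⊗]  ⊢ p0, ((p3 ⅋ p3⊥) ⊗ p0⊥)
  [⅋]  ⊢ (p3 ⅋ p3⊥)
    [Ax]  ⊢ p3, p3⊥
  [Ax]  ⊢ p0, p0⊥

Result: YES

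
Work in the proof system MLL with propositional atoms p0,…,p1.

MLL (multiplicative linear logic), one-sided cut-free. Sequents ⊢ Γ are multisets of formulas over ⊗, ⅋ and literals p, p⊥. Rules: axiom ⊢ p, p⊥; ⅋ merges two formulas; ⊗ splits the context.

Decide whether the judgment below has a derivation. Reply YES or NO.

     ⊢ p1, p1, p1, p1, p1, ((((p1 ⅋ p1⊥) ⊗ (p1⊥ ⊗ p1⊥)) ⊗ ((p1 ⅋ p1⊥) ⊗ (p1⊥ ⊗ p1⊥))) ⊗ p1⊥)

Derivation trace:
[⊗]  ⊢ p1, p1, p1, p1, p1, ((((p1 ⅋ p1⊥) ⊗ (p1⊥ ⊗ p1⊥)) ⊗ ((p1 ⅋ p1⊥) ⊗ (p1⊥ ⊗ p1⊥))) ⊗ p1⊥)
  [⊗]  ⊢ p1, p1, p1, p1, (((p1 ⅋ p1⊥) ⊗ (p1⊥ ⊗ p1⊥)) ⊗ ((p1 ⅋ p1⊥) ⊗ (p1⊥ ⊗ p1⊥)))
    [⊗]  ⊢ p1, p1, ((p1 ⅋ p1⊥) ⊗ (p1⊥ ⊗ p1⊥))
      [⅋]  ⊢ (p1 ⅋ p1⊥)
        [Ax]  ⊢ p1, p1⊥
      [⊗]  ⊢ p1, p1, (p1⊥ ⊗ p1⊥)
        [Ax]  ⊢ p1, p1⊥
        [Ax]  ⊢ p1, p1⊥
    [⊗]  ⊢ p1, p1, ((p1 ⅋ p1⊥) ⊗ (p1⊥ ⊗ p1⊥))
      [⅋]  ⊢ (p1 ⅋ p1⊥)
        [Ax]  ⊢ p1, p1⊥
      [⊗]  ⊢ p1, p1, (p1⊥ ⊗ p1⊥)
        [Ax]  ⊢ p1, p1⊥
        [Ax]  ⊢ p1, p1⊥
  [Ax]  ⊢ p1, p1⊥

Result: YES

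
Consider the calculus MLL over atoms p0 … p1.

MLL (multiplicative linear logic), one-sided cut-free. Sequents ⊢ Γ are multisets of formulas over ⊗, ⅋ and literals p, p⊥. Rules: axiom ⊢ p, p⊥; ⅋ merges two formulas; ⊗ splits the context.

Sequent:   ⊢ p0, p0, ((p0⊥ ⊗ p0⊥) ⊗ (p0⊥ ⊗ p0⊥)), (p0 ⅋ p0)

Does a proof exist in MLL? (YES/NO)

Derivation (root first):
[⅋]  ⊢ p0, p0, ((p0⊥ ⊗ p0⊥) ⊗ (p0⊥ ⊗ p0⊥)), (p0 ⅋ p0)
  [⊗]  ⊢ p0, p0, p0, p0, ((p0⊥ ⊗ p0⊥) ⊗ (p0⊥ ⊗ p0⊥))
    [⊗]  ⊢ p0, p0, (p0⊥ ⊗ p0⊥)
      [Ax]  ⊢ p0, p0⊥
      [Ax]  ⊢ p0, p0⊥
    [⊗]  ⊢ p0, p0, (p0⊥ ⊗ p0⊥)
      [Ax]  ⊢ p0, p0⊥
      [Ax]  ⊢ p0, p0⊥

Result: YES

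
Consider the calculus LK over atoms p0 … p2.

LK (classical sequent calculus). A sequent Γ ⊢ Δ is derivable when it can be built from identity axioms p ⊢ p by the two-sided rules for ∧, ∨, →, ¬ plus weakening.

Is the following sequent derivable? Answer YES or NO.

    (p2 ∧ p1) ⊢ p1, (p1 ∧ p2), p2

Derivation (root first):
[∧L] (p2 ∧ p1) ⊢ p1, (p1 ∧ p2), p2
  [WR] p1, p2 ⊢ p1, (p1 ∧ p2), p2
    [∧R] p1, p2 ⊢ p1, (p1 ∧ p2)
      [WR] p1 ⊢ p1, p1
        [Ax] p1 ⊢ p1
      [Ax] p2 ⊢ p2

Result: YES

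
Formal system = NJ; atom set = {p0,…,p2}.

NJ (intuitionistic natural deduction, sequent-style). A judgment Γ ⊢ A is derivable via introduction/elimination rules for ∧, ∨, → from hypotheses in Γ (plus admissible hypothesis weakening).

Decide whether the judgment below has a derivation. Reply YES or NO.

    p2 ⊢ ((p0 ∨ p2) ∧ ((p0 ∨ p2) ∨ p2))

Derivation (root first):
[∧I] p2 ⊢ ((p0 ∨ p2) ∧ ((p0 ∨ p2) ∨ p2))
  [∨I₂] p2 ⊢ (p0 ∨ p2)
    [Ax] p2 ⊢ p2
  [∨I₁] p2 ⊢ ((p0 ∨ p2) ∨ p2)
    [∨I₂] p2 ⊢ (p0 ∨ p2)
      [Ax] p2 ⊢ p2

Result: YES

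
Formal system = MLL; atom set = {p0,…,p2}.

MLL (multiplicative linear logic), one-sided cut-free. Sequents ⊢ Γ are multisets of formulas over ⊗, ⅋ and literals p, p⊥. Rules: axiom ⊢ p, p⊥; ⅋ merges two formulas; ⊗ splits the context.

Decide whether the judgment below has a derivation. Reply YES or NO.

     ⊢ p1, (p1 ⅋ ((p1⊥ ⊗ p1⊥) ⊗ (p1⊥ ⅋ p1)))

Proof tree:
[⅋]  ⊢ p1, (p1 ⅋ ((p1⊥ ⊗ p1⊥) ⊗ (p1⊥ ⅋ p1)))
  [⊗]  ⊢ p1, p1, ((p1⊥ ⊗ p1⊥) ⊗ (p1⊥ ⅋ p1))
    [⊗]  ⊢ p1, p1, (p1⊥ ⊗ p1⊥)
      [Ax]  ⊢ p1, p1⊥
      [Ax]  ⊢ p1, p1⊥
    [⅋]  ⊢ (p1⊥ ⅋ p1)
      [Ax]  ⊢ p1, p1⊥

Result: YES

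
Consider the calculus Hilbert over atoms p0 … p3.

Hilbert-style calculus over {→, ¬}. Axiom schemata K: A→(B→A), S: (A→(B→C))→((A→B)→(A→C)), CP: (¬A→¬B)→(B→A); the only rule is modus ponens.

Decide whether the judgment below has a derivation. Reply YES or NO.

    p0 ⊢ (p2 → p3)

Truth-table refutation:
  v=0000: Γ:[p0=F] Δ:[(p2 → p3)=T] refutes=False
  v=0001: Γ:[p0=F] Δ:[(p2 → p3)=T] refutes=False
  v=0010: Γ:[p0=F] Δ:[(p2 → p3)=F] refutes=False
  v=0011: Γ:[p0=F] Δ:[(p2 → p3)=T] refutes=False
  v=0100: Γ:[p0=F] Δ:[(p2 → p3)=T] refutes=False
  v=0101: Γ:[p0=F] Δ:[(p2 → p3)=T] refutes=False
  v=0110: Γ:[p0=F] Δ:[(p2 → p3)=F] refutes=False
  v=0111: Γ:[p0=F] Δ:[(p2 → p3)=T] refutes=False
  v=1000: Γ:[p0=T] Δ:[(p2 → p3)=T] refutes=False
  v=1001: Γ:[p0=T] Δ:[(p2 → p3)=T] refutes=False
  v=1010: Γ:[p0=T] Δ:[(p2 → p3)=F] refutes=True  ← countermodel

Result: NO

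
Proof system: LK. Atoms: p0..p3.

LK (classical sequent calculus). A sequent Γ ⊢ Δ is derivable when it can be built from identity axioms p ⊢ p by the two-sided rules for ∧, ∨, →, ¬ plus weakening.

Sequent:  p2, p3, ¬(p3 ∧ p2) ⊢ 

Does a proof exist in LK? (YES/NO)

Proof tree:
[¬L] p2, p3, ¬(p3 ∧ p2) ⊢ 
  [∧R] p2, p3 ⊢ (p3 ∧ p2)
    [Ax] p3 ⊢ p3
    [Ax] p2 ⊢ p2

Result: YES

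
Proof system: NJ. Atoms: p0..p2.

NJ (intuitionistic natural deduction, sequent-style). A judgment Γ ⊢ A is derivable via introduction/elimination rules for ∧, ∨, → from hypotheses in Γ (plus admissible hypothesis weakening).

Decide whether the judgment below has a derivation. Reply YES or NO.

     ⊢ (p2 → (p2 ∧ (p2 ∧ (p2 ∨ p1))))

Derivation (root first):
[→I]  ⊢ (p2 → (p2 ∧ (p2 ∧ (p2 ∨ p1))))
  [∧I] p2 ⊢ (p2 ∧ (p2 ∧ (p2 ∨ p1)))
    [Ax] p2 ⊢ p2
    [∧I] p2 ⊢ (p2 ∧ (p2 ∨ p1))
      [Ax] p2 ⊢ p2
      [∨I₁] p2 ⊢ (p2 ∨ p1)
        [Ax] p2 ⊢ p2

Result: YES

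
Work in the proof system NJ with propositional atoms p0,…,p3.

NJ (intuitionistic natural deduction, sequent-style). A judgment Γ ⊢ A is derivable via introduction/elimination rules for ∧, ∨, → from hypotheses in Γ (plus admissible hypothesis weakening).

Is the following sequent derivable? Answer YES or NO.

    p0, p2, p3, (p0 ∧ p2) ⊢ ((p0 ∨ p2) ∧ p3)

Derivation trace:
[∧I] p0, p2, p3, (p0 ∧ p2) ⊢ ((p0 ∨ p2) ∧ p3)
  [Wk] p2, (p0 ∧ p2) ⊢ (p0 ∨ p2)
    [∨I₂] p2 ⊢ (p0 ∨ p2)
      [Ax] p2 ⊢ p2
  [Wk] p3, p0 ⊢ p3
    [Ax] p3 ⊢ p3

Result: YES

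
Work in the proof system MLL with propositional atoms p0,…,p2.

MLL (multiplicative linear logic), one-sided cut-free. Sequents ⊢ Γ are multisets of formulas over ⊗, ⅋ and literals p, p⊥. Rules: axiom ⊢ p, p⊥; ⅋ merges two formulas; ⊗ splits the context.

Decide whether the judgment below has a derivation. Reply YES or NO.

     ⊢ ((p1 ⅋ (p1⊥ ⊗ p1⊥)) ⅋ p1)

Derivation (root first):
[⅋]  ⊢ ((p1 ⅋ (p1⊥ ⊗ p1⊥)) ⅋ p1)
  [⅋]  ⊢ p1, (p1 ⅋ (p1⊥ ⊗ p1⊥))
    [⊗]  ⊢ p1, p1, (p1⊥ ⊗ p1⊥)
      [Ax]  ⊢ p1, p1⊥
      [Ax]  ⊢ p1, p1⊥

Result: YES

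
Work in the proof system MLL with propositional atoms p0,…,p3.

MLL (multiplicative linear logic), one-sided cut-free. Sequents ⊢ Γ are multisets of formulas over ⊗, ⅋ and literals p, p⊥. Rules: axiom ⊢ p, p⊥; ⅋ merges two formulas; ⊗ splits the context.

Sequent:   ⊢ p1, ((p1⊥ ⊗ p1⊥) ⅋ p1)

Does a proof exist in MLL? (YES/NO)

Derivation trace:
[⅋]  ⊢ p1, ((p1⊥ ⊗ p1⊥) ⅋ p1)
  [⊗]  ⊢ p1, p1, (p1⊥ ⊗ p1⊥)
    [Ax]  ⊢ p1, p1⊥
    [Ax]  ⊢ p1, p1⊥

Result: YES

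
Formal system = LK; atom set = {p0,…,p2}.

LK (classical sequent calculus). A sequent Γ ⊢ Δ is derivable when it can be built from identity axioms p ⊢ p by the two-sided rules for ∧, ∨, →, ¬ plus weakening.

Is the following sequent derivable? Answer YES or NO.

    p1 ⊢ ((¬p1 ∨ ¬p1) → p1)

Derivation trace:
[→R] p1 ⊢ ((¬p1 ∨ ¬p1) → p1)
  [∨L] p1, (¬p1 ∨ ¬p1) ⊢ p1
    [¬L] p1, ¬p1 ⊢ p1
      [WR] p1 ⊢ p1, p1
        [Ax] p1 ⊢ p1
    [¬L] p1, ¬p1 ⊢ p1
      [WR] p1 ⊢ p1, p1
        [Ax] p1 ⊢ p1

Result: YES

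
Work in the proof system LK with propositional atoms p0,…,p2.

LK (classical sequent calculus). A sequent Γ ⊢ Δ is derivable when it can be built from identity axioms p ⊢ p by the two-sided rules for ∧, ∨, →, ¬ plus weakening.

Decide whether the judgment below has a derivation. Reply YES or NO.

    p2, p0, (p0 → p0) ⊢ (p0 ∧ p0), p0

Derivation (root first):
[→L] p2, p0, (p0 → p0) ⊢ (p0 ∧ p0), p0
  [WR] p2, p0 ⊢ (p0 ∧ p0), p0
    [∧R] p2, p0 ⊢ (p0 ∧ p0)
      [WL] p0, p2 ⊢ p0
        [Ax] p0 ⊢ p0
      [Ax] p0 ⊢ p0
  [Ax] p0 ⊢ p0

Result: YES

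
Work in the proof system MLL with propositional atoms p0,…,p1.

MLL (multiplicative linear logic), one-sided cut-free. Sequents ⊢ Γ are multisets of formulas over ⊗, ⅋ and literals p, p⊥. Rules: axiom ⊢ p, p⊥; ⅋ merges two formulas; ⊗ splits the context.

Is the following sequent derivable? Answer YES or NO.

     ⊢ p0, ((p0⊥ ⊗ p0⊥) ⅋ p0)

Derivation trace:
[⅋]  ⊢ p0, ((p0⊥ ⊗ p0⊥) ⅋ p0)
  [⊗]  ⊢ p0, p0, (p0⊥ ⊗ p0⊥)
    [Ax]  ⊢ p0, p0⊥
    [Ax]  ⊢ p0, p0⊥

Result: YES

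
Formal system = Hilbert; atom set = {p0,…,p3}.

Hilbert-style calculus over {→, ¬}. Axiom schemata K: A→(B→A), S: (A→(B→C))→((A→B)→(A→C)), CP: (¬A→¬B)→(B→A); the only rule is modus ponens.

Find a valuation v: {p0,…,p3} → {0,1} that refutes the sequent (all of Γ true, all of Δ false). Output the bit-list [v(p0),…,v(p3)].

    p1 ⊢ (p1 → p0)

Enumerate valuations to refute Γ ⊢ Δ:
  v=0000: Γ:[p1=F] Δ:[(p1 → p0)=T] refutes=False
  v=0001: Γ:[p1=F] Δ:[(p1 → p0)=T] refutes=False
  v=0010: Γ:[p1=F] Δ:[(p1 → p0)=T] refutes=False
  v=0011: Γ:[p1=F] Δ:[(p1 → p0)=T] refutes=False
  v=0100: Γ:[p1=T] Δ:[(p1 → p0)=F] refutes=True  ← countermodel

Result: [0, 1, 0, 0]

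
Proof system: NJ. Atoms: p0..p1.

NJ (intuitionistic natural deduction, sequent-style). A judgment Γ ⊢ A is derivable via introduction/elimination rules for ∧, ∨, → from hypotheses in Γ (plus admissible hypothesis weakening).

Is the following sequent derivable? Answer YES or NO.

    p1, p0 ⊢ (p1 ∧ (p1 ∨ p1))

Derivation trace:
[Wk] p1, p0 ⊢ (p1 ∧ (p1 ∨ p1))
  [∧I] p1 ⊢ (p1 ∧ (p1 ∨ p1))
    [Ax] p1 ⊢ p1
    [∨I₂] p1 ⊢ (p1 ∨ p1)
      [Ax] p1 ⊢ p1

Result: YES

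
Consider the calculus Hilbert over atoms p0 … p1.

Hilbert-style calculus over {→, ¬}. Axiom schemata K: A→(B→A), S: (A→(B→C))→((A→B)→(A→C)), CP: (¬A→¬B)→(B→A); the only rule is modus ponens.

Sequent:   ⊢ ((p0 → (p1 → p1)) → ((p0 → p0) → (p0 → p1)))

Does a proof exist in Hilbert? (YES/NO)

Truth-table refutation:
  v=00: Γ:[] Δ:[((p0 → (p1 → p1)) → ((p0 → p0) → (p0 → p1)))=T] refutes=False
  v=01: Γ:[] Δ:[((p0 → (p1 → p1)) → ((p0 → p0) → (p0 → p1)))=T] refutes=False
  v=10: Γ:[] Δ:[((p0 → (p1 → p1)) → ((p0 → p0) → (p0 → p1)))=F] refutes=True  ← countermodel

Result: NO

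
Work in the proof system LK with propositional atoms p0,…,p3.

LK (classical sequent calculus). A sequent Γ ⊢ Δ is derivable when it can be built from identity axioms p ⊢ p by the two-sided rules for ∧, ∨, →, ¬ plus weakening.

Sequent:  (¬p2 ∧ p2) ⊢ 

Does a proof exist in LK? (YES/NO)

Derivation (root first):
[∧L] (¬p2 ∧ p2) ⊢ 
  [¬L] p2, ¬p2 ⊢ 
    [Ax] p2 ⊢ p2

Result: YES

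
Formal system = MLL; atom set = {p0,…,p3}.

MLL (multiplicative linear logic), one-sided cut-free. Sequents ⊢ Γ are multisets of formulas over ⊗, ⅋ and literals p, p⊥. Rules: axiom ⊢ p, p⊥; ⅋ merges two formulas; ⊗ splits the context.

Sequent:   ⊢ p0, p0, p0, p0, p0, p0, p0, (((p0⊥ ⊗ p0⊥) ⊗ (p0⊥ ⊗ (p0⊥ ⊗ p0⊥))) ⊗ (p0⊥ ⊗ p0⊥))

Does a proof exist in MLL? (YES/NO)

Proof tree:
[⊗]  ⊢ p0, p0, p0, p0, p0, p0, p0, (((p0⊥ ⊗ p0⊥) ⊗ (p0⊥ ⊗ (p0⊥ ⊗ p0⊥))) ⊗ (p0⊥ ⊗ p0⊥))
  [⊗]  ⊢ p0, p0, p0, p0, p0, ((p0⊥ ⊗ p0⊥) ⊗ (p0⊥ ⊗ (p0⊥ ⊗ p0⊥)))
    [⊗]  ⊢ p0, p0, (p0⊥ ⊗ p0⊥)
      [Ax]  ⊢ p0, p0⊥
      [Ax]  ⊢ p0, p0⊥
    [⊗]  ⊢ p0, p0, p0, (p0⊥ ⊗ (p0⊥ ⊗ p0⊥))
      [Ax]  ⊢ p0, p0⊥
      [⊗]  ⊢ p0, p0, (p0⊥ ⊗ p0⊥)
        [Ax]  ⊢ p0, p0⊥
        [Ax]  ⊢ p0, p0⊥
  [⊗]  ⊢ p0, p0, (p0⊥ ⊗ p0⊥)
    [Ax]  ⊢ p0, p0⊥
    [Ax]  ⊢ p0, p0⊥

Result: YES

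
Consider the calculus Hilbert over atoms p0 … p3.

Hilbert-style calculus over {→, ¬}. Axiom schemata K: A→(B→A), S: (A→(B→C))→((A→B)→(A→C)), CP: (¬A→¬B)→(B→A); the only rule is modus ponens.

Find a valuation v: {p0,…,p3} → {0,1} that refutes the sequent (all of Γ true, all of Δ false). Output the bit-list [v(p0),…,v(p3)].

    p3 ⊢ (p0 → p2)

Search for a countermodel by truth-table:
  v=0000: Γ:[p3=F] Δ:[(p0 → p2)=T] refutes=False
  v=0001: Γ:[p3=T] Δ:[(p0 → p2)=T] refutes=False
  v=0010: Γ:[p3=F] Δ:[(p0 → p2)=T] refutes=False
  v=0011: Γ:[p3=T] Δ:[(p0 → p2)=T] refutes=False
  v=0100: Γ:[p3=F] Δ:[(p0 → p2)=T] refutes=False
  v=0101: Γ:[p3=T] Δ:[(p0 → p2)=T] refutes=False
  v=0110: Γ:[p3=F] Δ:[(p0 → p2)=T] refutes=False
  v=0111: Γ:[p3=T] Δ:[(p0 → p2)=T] refutes=False
  v=1000: Γ:[p3=F] Δ:[(p0 → p2)=F] refutes=False
  v=1001: Γ:[p3=T] Δ:[(p0 → p2)=F] refutes=True  ← countermodel

Result: [1, 0, 0, 1]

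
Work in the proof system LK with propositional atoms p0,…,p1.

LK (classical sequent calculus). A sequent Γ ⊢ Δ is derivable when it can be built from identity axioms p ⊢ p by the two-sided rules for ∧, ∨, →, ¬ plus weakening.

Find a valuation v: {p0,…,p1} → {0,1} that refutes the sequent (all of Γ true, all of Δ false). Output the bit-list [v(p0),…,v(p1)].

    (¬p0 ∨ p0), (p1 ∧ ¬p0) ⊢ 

Enumerate valuations to refute Γ ⊢ Δ:
  v=00: Γ:[(¬p0 ∨ p0)=T, (p1 ∧ ¬p0)=F] Δ:[] refutes=False
  v=01: Γ:[(¬p0 ∨ p0)=T, (p1 ∧ ¬p0)=T] Δ:[] refutes=True  ← countermodel

Result: [0, 1]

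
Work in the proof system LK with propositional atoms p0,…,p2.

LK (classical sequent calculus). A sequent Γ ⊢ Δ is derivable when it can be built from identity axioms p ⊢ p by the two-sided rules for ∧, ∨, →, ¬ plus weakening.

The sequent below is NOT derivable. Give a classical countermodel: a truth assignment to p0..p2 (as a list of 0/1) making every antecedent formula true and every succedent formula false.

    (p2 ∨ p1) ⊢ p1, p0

Truth-table refutation:
  v=000: Γ:[(p2 ∨ p1)=F] Δ:[p1=F, p0=F] refutes=False
  v=001: Γ:[(p2 ∨ p1)=T] Δ:[p1=F, p0=F] refutes=True  ← countermodel

Result: [0, 0, 1]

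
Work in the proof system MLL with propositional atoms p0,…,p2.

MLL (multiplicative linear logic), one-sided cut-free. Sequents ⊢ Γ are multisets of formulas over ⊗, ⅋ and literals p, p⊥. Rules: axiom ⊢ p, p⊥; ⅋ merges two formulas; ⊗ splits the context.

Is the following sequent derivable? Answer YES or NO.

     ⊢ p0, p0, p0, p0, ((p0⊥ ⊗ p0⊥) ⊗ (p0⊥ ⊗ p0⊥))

Proof tree:
[⊗]  ⊢ p0, p0, p0, p0, ((p0⊥ ⊗ p0⊥) ⊗ (p0⊥ ⊗ p0⊥))
  [⊗]  ⊢ p0, p0, (p0⊥ ⊗ p0⊥)
    [Ax]  ⊢ p0, p0⊥
    [Ax]  ⊢ p0, p0⊥
  [⊗]  ⊢ p0, p0, (p0⊥ ⊗ p0⊥)
    [Ax]  ⊢ p0, p0⊥
    [Ax]  ⊢ p0, p0⊥

Result: YES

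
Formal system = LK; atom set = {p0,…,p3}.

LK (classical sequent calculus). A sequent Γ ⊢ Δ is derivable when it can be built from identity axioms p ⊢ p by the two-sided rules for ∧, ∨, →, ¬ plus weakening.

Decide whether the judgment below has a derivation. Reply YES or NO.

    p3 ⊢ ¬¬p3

Proof tree:
[¬R] p3 ⊢ ¬¬p3
  [¬L] p3, ¬p3 ⊢ 
    [Ax] p3 ⊢ p3

Result: YES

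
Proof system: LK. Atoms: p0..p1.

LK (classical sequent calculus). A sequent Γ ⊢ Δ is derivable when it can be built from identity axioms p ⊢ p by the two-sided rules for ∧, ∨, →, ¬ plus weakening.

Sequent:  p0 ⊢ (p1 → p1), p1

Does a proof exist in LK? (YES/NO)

Derivation (root first):
[WR] p0 ⊢ (p1 → p1), p1
  [WL] p0 ⊢ (p1 → p1)
    [→R]  ⊢ (p1 → p1)
      [Ax] p1 ⊢ p1

Result: YES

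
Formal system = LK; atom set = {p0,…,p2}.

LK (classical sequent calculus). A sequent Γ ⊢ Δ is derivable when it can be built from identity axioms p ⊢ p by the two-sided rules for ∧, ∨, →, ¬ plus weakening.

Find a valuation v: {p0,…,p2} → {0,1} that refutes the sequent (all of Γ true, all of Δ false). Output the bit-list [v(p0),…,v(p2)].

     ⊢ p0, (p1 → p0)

Truth-table refutation:
  v=000: Γ:[] Δ:[p0=F, (p1 → p0)=T] refutes=False
  v=001: Γ:[] Δ:[p0=F, (p1 → p0)=T] refutes=False
  v=010: Γ:[] Δ:[p0=F, (p1 → p0)=F] refutes=True  ← countermodel

Result: [0, 1, 0]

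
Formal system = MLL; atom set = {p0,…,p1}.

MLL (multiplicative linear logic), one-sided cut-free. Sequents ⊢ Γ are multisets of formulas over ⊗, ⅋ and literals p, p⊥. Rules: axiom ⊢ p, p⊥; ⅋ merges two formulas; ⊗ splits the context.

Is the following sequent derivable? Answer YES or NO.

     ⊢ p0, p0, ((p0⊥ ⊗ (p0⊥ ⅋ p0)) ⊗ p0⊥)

Derivation (root first):
[⊗]  ⊢ p0, p0, ((p0⊥ ⊗ (p0⊥ ⅋ p0)) ⊗ p0⊥)
  [⊗]  ⊢ p0, (p0⊥ ⊗ (p0⊥ ⅋ p0))
    [Ax]  ⊢ p0, p0⊥
    [⅋]  ⊢ (p0⊥ ⅋ p0)
      [Ax]  ⊢ p0, p0⊥
  [Ax]  ⊢ p0, p0⊥

Result: YES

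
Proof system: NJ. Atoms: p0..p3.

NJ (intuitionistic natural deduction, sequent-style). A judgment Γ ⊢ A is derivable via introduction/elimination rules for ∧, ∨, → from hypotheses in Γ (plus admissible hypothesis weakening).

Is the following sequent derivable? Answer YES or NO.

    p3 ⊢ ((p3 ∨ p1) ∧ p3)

Derivation trace:
[∧I] p3 ⊢ ((p3 ∨ p1) ∧ p3)
  [∨I₁] p3 ⊢ (p3 ∨ p1)
    [Ax] p3 ⊢ p3
  [Ax] p3 ⊢ p3

Result: YES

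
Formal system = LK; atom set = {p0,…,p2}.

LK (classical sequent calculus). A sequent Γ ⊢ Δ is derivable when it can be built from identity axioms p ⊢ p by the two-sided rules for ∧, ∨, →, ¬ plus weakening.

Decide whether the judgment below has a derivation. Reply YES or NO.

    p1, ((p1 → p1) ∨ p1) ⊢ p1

Derivation (root first):
[∨L] p1, ((p1 → p1) ∨ p1) ⊢ p1
  [→L] p1, (p1 → p1) ⊢ p1
    [Ax] p1 ⊢ p1
    [Ax] p1 ⊢ p1
  [WR] p1 ⊢ p1, p1
    [Ax] p1 ⊢ p1

Result: YES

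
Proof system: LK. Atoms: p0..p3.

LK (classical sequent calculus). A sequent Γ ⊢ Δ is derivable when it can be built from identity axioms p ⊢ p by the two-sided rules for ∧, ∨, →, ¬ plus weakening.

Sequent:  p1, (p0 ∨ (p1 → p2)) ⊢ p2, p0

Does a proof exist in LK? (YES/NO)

Proof tree:
[∨L] p1, (p0 ∨ (p1 → p2)) ⊢ p2, p0
  [Ax] p0 ⊢ p0
  [→L] p1, (p1 → p2) ⊢ p2
    [Ax] p1 ⊢ p1
    [Ax] p2 ⊢ p2

Result: YES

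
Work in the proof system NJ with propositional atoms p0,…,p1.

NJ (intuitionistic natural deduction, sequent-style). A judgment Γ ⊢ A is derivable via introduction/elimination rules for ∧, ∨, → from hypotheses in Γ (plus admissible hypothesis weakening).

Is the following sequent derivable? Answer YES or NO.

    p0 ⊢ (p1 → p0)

Proof tree:
[→I] p0 ⊢ (p1 → p0)
  [Wk] p0, p1 ⊢ p0
    [Ax] p0 ⊢ p0

Result: YES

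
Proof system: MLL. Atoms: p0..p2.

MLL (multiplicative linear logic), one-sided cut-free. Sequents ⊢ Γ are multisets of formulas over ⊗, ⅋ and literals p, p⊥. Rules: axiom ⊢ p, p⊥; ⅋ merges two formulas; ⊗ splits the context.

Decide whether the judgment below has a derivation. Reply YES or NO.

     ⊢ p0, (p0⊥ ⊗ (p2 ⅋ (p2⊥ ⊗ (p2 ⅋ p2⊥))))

Derivation trace:
[⊗]  ⊢ p0, (p0⊥ ⊗ (p2 ⅋ (p2⊥ ⊗ (p2 ⅋ p2⊥))))
  [Ax]  ⊢ p0, p0⊥
  [⅋]  ⊢ (p2 ⅋ (p2⊥ ⊗ (p2 ⅋ p2⊥)))
    [⊗]  ⊢ p2, (p2⊥ ⊗ (p2 ⅋ p2⊥))
      [Ax]  ⊢ p2, p2⊥
      [⅋]  ⊢ (p2 ⅋ p2⊥)
        [Ax]  ⊢ p2, p2⊥

Result: YES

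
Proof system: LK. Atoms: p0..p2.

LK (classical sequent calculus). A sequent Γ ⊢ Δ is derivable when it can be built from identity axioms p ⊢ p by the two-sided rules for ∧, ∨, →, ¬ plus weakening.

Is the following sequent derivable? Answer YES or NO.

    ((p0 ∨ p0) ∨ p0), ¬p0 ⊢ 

Derivation trace:
[¬L] ((p0 ∨ p0) ∨ p0), ¬p0 ⊢ 
  [∨L] ((p0 ∨ p0) ∨ p0) ⊢ p0
    [∨L] (p0 ∨ p0) ⊢ p0
      [Ax] p0 ⊢ p0
      [Ax] p0 ⊢ p0
    [Ax] p0 ⊢ p0

Result: YES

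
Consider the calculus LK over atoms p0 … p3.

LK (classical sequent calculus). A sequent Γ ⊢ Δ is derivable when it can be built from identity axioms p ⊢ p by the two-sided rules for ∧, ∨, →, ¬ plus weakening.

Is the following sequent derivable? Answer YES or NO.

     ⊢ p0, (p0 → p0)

Derivation (root first):
[→R]  ⊢ p0, (p0 → p0)
  [WR] p0 ⊢ p0, p0
    [Ax] p0 ⊢ p0

Result: YES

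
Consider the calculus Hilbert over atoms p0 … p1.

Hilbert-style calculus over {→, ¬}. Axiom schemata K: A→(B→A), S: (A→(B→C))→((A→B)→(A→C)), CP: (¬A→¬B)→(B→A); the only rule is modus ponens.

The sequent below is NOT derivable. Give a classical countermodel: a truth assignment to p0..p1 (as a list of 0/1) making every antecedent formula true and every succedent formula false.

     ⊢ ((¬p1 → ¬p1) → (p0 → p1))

Truth-table refutation:
  v=00: Γ:[] Δ:[((¬p1 → ¬p1) → (p0 → p1))=T] refutes=False
  v=01: Γ:[] Δ:[((¬p1 → ¬p1) → (p0 → p1))=T] refutes=False
  v=10: Γ:[] Δ:[((¬p1 → ¬p1) → (p0 → p1))=F] refutes=True  ← countermodel

Result: [1, 0]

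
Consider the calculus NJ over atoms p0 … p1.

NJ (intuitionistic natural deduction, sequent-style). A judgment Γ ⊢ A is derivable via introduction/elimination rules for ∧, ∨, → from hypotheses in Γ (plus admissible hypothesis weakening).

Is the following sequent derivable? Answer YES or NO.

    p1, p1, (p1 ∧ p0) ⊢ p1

Proof tree:
[Wk] p1, p1, (p1 ∧ p0) ⊢ p1
  [Wk] p1, p1 ⊢ p1
    [Ax] p1 ⊢ p1

Result: YES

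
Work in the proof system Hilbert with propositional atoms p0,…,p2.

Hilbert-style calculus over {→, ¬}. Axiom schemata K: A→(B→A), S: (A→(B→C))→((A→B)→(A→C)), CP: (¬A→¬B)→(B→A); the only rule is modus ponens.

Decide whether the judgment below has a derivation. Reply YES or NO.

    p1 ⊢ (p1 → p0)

Enumerate valuations to refute Γ ⊢ Δ:
  v=000: Γ:[p1=F] Δ:[(p1 → p0)=T] refutes=False
  v=001: Γ:[p1=F] Δ:[(p1 → p0)=T] refutes=False
  v=010: Γ:[p1=T] Δ:[(p1 → p0)=F] refutes=True  ← countermodel

Result: NO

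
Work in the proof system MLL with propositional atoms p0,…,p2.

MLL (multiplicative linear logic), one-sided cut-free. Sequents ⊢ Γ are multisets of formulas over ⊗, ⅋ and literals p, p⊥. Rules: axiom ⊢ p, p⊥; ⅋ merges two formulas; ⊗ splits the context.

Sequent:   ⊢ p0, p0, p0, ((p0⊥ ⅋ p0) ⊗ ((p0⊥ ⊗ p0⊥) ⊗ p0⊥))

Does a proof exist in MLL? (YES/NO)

Derivation (root first):
[⊗]  ⊢ p0, p0, p0, ((p0⊥ ⅋ p0) ⊗ ((p0⊥ ⊗ p0⊥) ⊗ p0⊥))
  [⅋]  ⊢ (p0⊥ ⅋ p0)
    [Ax]  ⊢ p0, p0⊥
  [⊗]  ⊢ p0, p0, p0, ((p0⊥ ⊗ p0⊥) ⊗ p0⊥)
    [⊗]  ⊢ p0, p0, (p0⊥ ⊗ p0⊥)
      [Ax]  ⊢ p0, p0⊥
      [Ax]  ⊢ p0, p0⊥
    [Ax]  ⊢ p0, p0⊥

Result: YES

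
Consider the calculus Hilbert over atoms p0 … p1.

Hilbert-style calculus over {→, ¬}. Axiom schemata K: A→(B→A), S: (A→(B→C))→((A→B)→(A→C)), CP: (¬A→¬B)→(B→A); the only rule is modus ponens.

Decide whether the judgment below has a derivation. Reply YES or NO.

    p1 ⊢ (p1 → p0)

Search for a countermodel by truth-table:
  v=00: Γ:[p1=F] Δ:[(p1 → p0)=T] refutes=False
  v=01: Γ:[p1=T] Δ:[(p1 → p0)=F] refutes=True  ← countermodel

Result: NO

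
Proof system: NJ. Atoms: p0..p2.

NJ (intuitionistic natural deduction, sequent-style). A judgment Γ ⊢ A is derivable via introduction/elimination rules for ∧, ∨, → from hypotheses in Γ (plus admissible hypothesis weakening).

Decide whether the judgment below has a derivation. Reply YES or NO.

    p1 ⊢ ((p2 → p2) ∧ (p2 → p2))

Derivation (root first):
[∧I] p1 ⊢ ((p2 → p2) ∧ (p2 → p2))
  [→I] p1 ⊢ (p2 → p2)
    [Wk] p2, p1 ⊢ p2
      [Ax] p2 ⊢ p2
  [→I] p1 ⊢ (p2 → p2)
    [Wk] p2, p1 ⊢ p2
      [Ax] p2 ⊢ p2

Result: YES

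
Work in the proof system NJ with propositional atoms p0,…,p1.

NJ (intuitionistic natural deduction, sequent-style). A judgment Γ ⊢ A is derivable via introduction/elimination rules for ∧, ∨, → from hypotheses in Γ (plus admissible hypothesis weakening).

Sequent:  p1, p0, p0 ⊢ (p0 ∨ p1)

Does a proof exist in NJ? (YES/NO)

Proof tree:
[Wk] p1, p0, p0 ⊢ (p0 ∨ p1)
  [∨I₂] p1, p0 ⊢ (p0 ∨ p1)
    [Wk] p1, p0 ⊢ p1
      [Ax] p1 ⊢ p1

Result: YES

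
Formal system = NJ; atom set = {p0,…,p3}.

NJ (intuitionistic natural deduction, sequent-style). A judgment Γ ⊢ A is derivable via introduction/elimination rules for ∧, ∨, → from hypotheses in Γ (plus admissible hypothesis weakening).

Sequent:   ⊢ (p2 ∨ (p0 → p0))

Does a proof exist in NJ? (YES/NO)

Derivation (root first):
[∨I₂]  ⊢ (p2 ∨ (p0 → p0))
  [→I]  ⊢ (p0 → p0)
    [Ax] p0 ⊢ p0

Result: YES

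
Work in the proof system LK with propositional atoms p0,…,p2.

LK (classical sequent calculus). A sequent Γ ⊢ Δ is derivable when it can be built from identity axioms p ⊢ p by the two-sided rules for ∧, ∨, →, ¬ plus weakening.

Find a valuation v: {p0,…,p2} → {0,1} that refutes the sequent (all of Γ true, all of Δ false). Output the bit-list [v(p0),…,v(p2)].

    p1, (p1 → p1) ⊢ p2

Search for a countermodel by truth-table:
  v=000: Γ:[p1=F, (p1 → p1)=T] Δ:[p2=F] refutes=False
  v=001: Γ:[p1=F, (p1 → p1)=T] Δ:[p2=T] refutes=False
  v=010: Γ:[p1=T, (p1 → p1)=T] Δ:[p2=F] refutes=True  ← countermodel

Result: [0, 1, 0]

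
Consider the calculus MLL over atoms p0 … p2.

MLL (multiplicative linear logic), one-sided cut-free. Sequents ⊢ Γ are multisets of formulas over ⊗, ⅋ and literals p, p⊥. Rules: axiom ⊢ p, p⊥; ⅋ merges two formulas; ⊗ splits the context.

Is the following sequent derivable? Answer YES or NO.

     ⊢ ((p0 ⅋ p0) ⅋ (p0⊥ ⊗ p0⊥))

Proof tree:
[⅋]  ⊢ ((p0 ⅋ p0) ⅋ (p0⊥ ⊗ p0⊥))
  [⅋]  ⊢ (p0⊥ ⊗ p0⊥), (p0 ⅋ p0)
    [⊗]  ⊢ p0, p0, (p0⊥ ⊗ p0⊥)
      [Ax]  ⊢ p0, p0⊥
      [Ax]  ⊢ p0, p0⊥

Result: YES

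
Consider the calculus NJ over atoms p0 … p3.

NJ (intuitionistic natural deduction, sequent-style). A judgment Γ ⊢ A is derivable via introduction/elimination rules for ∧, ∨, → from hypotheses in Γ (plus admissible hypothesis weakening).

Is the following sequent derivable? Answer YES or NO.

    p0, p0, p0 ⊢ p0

Derivation trace:
[Wk] p0, p0, p0 ⊢ p0
  [Wk] p0, p0 ⊢ p0
    [Ax] p0 ⊢ p0

Result: YES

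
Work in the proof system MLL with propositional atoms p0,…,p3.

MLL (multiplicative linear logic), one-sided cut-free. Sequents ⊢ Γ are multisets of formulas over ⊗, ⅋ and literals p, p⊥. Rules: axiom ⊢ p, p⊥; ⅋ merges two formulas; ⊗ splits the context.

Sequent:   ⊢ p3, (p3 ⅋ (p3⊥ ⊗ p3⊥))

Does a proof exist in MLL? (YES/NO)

Derivation trace:
[⅋]  ⊢ p3, (p3 ⅋ (p3⊥ ⊗ p3⊥))
  [⊗]  ⊢ p3, p3, (p3⊥ ⊗ p3⊥)
    [Ax]  ⊢ p3, p3⊥
    [Ax]  ⊢ p3, p3⊥

Result: YES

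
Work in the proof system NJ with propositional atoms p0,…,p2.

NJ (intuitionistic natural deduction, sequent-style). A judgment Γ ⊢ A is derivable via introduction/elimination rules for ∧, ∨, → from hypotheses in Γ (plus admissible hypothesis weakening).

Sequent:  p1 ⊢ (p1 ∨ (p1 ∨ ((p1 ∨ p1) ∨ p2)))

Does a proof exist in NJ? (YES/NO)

Derivation (root first):
[∨I₂] p1 ⊢ (p1 ∨ (p1 ∨ ((p1 ∨ p1) ∨ p2)))
  [∨I₂] p1 ⊢ (p1 ∨ ((p1 ∨ p1) ∨ p2))
    [∨I₁] p1 ⊢ ((p1 ∨ p1) ∨ p2)
      [∨I₁] p1 ⊢ (p1 ∨ p1)
        [Ax] p1 ⊢ p1

Result: YES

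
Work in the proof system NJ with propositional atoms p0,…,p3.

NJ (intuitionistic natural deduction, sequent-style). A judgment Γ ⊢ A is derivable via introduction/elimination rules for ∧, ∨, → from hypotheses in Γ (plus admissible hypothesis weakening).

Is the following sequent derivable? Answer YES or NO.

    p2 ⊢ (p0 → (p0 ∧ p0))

Proof tree:
[Wk] p2 ⊢ (p0 → (p0 ∧ p0))
  [→I]  ⊢ (p0 → (p0 ∧ p0))
    [∧I] p0 ⊢ (p0 ∧ p0)
      [Ax] p0 ⊢ p0
      [Ax] p0 ⊢ p0

Result: YES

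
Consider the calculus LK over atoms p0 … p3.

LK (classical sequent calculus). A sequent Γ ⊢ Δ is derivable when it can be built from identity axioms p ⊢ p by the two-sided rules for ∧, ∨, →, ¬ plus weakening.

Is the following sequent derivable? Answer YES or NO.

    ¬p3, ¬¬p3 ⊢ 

Derivation (root first):
[¬L] ¬p3, ¬¬p3 ⊢ 
  [¬R] ¬p3 ⊢ ¬p3
    [¬L] p3, ¬p3 ⊢ 
      [Ax] p3 ⊢ p3

Result: YES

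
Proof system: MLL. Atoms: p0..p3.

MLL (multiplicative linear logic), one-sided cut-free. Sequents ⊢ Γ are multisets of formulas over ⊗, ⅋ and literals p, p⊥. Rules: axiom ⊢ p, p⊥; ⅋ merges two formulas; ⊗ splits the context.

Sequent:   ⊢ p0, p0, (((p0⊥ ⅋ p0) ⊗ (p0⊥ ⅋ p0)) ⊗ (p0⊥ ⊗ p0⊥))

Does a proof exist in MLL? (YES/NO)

Derivation trace:
[⊗]  ⊢ p0, p0, (((p0⊥ ⅋ p0) ⊗ (p0⊥ ⅋ p0)) ⊗ (p0⊥ ⊗ p0⊥))
  [⊗]  ⊢ ((p0⊥ ⅋ p0) ⊗ (p0⊥ ⅋ p0))
    [⅋]  ⊢ (p0⊥ ⅋ p0)
      [Ax]  ⊢ p0, p0⊥
    [⅋]  ⊢ (p0⊥ ⅋ p0)
      [Ax]  ⊢ p0, p0⊥
  [⊗]  ⊢ p0, p0, (p0⊥ ⊗ p0⊥)
    [Ax]  ⊢ p0, p0⊥
    [Ax]  ⊢ p0, p0⊥

Result: YES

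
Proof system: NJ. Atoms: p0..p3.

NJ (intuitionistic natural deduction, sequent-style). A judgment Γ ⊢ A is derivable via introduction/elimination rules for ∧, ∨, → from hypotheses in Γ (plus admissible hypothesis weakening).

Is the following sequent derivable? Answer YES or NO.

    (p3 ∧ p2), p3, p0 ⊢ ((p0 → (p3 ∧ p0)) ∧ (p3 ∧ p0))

Proof tree:
[∧I] (p3 ∧ p2), p3, p0 ⊢ ((p0 → (p3 ∧ p0)) ∧ (p3 ∧ p0))
  [Wk] p3, (p3 ∧ p2) ⊢ (p0 → (p3 ∧ p0))
    [→I] p3 ⊢ (p0 → (p3 ∧ p0))
      [∧I] p3, p0 ⊢ (p3 ∧ p0)
        [Ax] p3 ⊢ p3
        [Ax] p0 ⊢ p0
  [∧I] p3, p0 ⊢ (p3 ∧ p0)
    [Ax] p3 ⊢ p3
    [Ax] p0 ⊢ p0

Result: YES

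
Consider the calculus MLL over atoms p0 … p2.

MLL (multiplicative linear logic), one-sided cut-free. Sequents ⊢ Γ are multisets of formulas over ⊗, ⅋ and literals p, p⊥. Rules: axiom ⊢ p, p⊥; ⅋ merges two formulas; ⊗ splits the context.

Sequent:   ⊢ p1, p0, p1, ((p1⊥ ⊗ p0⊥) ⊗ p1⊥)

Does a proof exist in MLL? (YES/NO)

Derivation (root first):
[⊗]  ⊢ p1, p0, p1, ((p1⊥ ⊗ p0⊥) ⊗ p1⊥)
  [⊗]  ⊢ p1, p0, (p1⊥ ⊗ p0⊥)
    [Ax]  ⊢ p1, p1⊥
    [Ax]  ⊢ p0, p0⊥
  [Ax]  ⊢ p1, p1⊥

Result: YES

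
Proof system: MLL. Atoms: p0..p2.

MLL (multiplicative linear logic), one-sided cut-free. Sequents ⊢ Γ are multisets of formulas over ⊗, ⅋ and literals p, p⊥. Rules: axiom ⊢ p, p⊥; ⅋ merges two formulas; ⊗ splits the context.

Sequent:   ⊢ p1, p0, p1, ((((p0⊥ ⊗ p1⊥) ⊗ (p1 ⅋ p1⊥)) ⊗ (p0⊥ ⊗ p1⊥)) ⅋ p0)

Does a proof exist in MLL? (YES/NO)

Proof tree:
[⅋]  ⊢ p1, p0, p1, ((((p0⊥ ⊗ p1⊥) ⊗ (p1 ⅋ p1⊥)) ⊗ (p0⊥ ⊗ p1⊥)) ⅋ p0)
  [⊗]  ⊢ p0, p1, p0, p1, (((p0⊥ ⊗ p1⊥) ⊗ (p1 ⅋ p1⊥)) ⊗ (p0⊥ ⊗ p1⊥))
    [⊗]  ⊢ p0, p1, ((p0⊥ ⊗ p1⊥) ⊗ (p1 ⅋ p1⊥))
      [⊗]  ⊢ p0, p1, (p0⊥ ⊗ p1⊥)
        [Ax]  ⊢ p0, p0⊥
        [Ax]  ⊢ p1, p1⊥
      [⅋]  ⊢ (p1 ⅋ p1⊥)
        [Ax]  ⊢ p1, p1⊥
    [⊗]  ⊢ p0, p1, (p0⊥ ⊗ p1⊥)
      [Ax]  ⊢ p0, p0⊥
      [Ax]  ⊢ p1, p1⊥

Result: YES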